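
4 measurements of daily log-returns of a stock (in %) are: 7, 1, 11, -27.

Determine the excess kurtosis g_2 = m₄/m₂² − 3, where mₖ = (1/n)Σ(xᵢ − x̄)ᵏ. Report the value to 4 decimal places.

-0.8203

x̄ = -2.0000
Σ(xᵢ − x̄)² = 884.0000 ⇒ m₂ = 221.00000
Σ(xᵢ − x̄)⁴ = 425828.0000 ⇒ m₄ = 106457.00000
m₂² = 48841.00000
g_2 = m₄/m₂² − 3 = 2.17966 − 3 ≈ -0.8203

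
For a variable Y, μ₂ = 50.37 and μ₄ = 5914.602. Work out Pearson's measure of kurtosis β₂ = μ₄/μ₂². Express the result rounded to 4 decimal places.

2.3312

μ₂² = 50.37² = 2537.13690
μ₄/μ₂² = 5914.602 / 2537.13690 = 2.33121
β₂ ≈ 2.3312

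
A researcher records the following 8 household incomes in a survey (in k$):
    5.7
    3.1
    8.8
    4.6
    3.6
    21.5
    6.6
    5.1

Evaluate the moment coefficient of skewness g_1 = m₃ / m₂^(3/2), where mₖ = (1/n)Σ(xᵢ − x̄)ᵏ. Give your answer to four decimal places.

1.8927

x̄ = (5.7 + 3.1 + 8.8 + 4.6 + 3.6 + 21.5 + 6.6 + 5.1) / 8 = 7.3750
deviations (xᵢ − x̄): -1.6750, -4.2750, 1.4250, -2.7750, -3.7750, 14.1250, -0.7750, -2.2750
Σ(xᵢ − x̄)² = 250.3550 ⇒ m₂ = 250.3550/8 = 31.29438
Σ(xᵢ − x̄)³ = 2650.8188 ⇒ m₃ = 2650.8188/8 = 331.35234
m₂^(3/2) = 31.29438^(1.5) = 175.06504
g_1 = m₃ / m₂^(3/2) = 331.35234 / 175.06504 ≈ 1.8927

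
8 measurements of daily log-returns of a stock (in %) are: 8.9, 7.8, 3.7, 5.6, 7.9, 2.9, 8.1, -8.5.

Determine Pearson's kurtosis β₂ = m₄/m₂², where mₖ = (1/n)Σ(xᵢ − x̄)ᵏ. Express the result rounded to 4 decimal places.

x̄ = 4.5500
Σ(xᵢ − x̄)² = 228.1600 ⇒ m₂ = 28.52000
Σ(xᵢ − x̄)⁴ = 29766.4860 ⇒ m₄ = 3720.81074
m₂² = 813.39040
β₂ = m₄/m₂² = 3720.81074 / 813.39040 ≈ 4.5744

4.5744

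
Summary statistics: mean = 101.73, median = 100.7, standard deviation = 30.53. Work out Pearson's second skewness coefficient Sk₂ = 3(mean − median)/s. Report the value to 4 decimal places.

0.1012

Sk₂ = 3(101.73 − 100.7) / 30.53 = 3 × 1.0300 / 30.53
    = 3.0900 / 30.53 ≈ 0.1012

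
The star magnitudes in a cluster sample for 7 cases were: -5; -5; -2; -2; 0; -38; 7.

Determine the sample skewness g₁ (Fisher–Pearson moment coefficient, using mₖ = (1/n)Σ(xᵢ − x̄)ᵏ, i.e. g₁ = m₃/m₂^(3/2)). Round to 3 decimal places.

x̄ = (-5 - 5 - 2 - 2 + 0 - 38 + 7) / 7 = -6.4286
deviations (xᵢ − x̄): 1.4286, 1.4286, 4.4286, 4.4286, 6.4286, -31.5714, 13.4286
Σ(xᵢ − x̄)² = 1261.7143 ⇒ m₂ = 1261.7143/7 = 180.24490
Σ(xᵢ − x̄)³ = -28602.2449 ⇒ m₃ = -28602.2449/7 = -4086.03499
m₂^(3/2) = 180.24490^(1.5) = 2419.88357
g₁ = m₃ / m₂^(3/2) = -4086.03499 / 2419.88357 ≈ -1.689

-1.689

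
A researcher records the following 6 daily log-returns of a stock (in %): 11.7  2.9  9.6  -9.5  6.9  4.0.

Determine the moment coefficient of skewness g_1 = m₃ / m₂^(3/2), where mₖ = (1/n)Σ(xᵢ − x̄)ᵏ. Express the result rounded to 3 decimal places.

x̄ = (11.7 + 2.9 + 9.6 - 9.5 + 6.9 + 4.0) / 6 = 4.2667
deviations (xᵢ − x̄): 7.4333, -1.3667, 5.3333, -13.7667, 2.6333, -0.2667
Σ(xᵢ − x̄)² = 282.0933 ⇒ m₂ = 282.0933/6 = 47.01556
Σ(xᵢ − x̄)³ = -2030.9564 ⇒ m₃ = -2030.9564/6 = -338.49274
m₂^(3/2) = 47.01556^(1.5) = 322.37574
g_1 = m₃ / m₂^(3/2) = -338.49274 / 322.37574 ≈ -1.050

-1.050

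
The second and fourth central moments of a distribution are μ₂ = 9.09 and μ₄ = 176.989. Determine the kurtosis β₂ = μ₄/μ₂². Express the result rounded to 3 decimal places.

2.142

μ₂² = 9.09² = 82.62810
μ₄/μ₂² = 176.989 / 82.62810 = 2.14200
β₂ ≈ 2.142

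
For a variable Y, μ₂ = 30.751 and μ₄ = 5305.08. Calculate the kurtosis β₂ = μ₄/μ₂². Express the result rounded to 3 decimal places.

μ₂² = 30.751² = 945.62400
μ₄/μ₂² = 5305.08 / 945.62400 = 5.61014
β₂ ≈ 5.610

5.610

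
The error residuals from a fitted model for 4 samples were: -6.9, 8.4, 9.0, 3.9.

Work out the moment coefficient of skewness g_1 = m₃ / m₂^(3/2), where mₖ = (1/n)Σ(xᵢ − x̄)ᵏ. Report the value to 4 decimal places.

x̄ = (-6.9 + 8.4 + 9.0 + 3.9) / 4 = 3.6000
deviations (xᵢ − x̄): -10.5000, 4.8000, 5.4000, 0.3000
Σ(xᵢ − x̄)² = 162.5400 ⇒ m₂ = 162.5400/4 = 40.63500
Σ(xᵢ − x̄)³ = -889.5420 ⇒ m₃ = -889.5420/4 = -222.38550
m₂^(3/2) = 40.63500^(1.5) = 259.03020
g_1 = m₃ / m₂^(3/2) = -222.38550 / 259.03020 ≈ -0.8585

-0.8585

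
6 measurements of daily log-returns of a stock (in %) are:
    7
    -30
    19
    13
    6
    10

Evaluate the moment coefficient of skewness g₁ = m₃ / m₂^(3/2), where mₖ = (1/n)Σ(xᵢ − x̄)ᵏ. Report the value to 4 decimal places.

x̄ = (7 - 30 + 19 + 13 + 6 + 10) / 6 = 4.1667
deviations (xᵢ − x̄): 2.8333, -34.1667, 14.8333, 8.8333, 1.8333, 5.8333
Σ(xᵢ − x̄)² = 1510.8333 ⇒ m₂ = 1510.8333/6 = 251.80556
Σ(xᵢ − x̄)³ = -35704.4444 ⇒ m₃ = -35704.4444/6 = -5950.74074
m₂^(3/2) = 251.80556^(1.5) = 3995.74681
g₁ = m₃ / m₂^(3/2) = -5950.74074 / 3995.74681 ≈ -1.4893

-1.4893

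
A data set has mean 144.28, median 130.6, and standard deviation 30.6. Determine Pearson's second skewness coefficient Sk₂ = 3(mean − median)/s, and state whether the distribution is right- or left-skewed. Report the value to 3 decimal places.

1.341, right-skewed

Sk₂ = 3(144.28 − 130.6) / 30.6 = 3 × 13.6800 / 30.6
    = 41.0400 / 30.6 ≈ 1.341
Sk₂ > 0 ⇒ mean > median ⇒ right-skewed (positive skew).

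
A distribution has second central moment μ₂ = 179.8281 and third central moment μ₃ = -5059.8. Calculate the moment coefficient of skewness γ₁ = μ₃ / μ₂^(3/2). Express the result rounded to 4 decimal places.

-2.0982

σ = √μ₂ = √179.8281 = 13.41000
σ³ = μ₂^(3/2) = 2411.49482
γ₁ = μ₃/σ³ = -5059.8 / 2411.49482 ≈ -2.0982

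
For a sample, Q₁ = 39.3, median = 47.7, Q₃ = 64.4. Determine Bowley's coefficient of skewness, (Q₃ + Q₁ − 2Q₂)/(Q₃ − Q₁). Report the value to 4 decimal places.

numerator: Q₃ + Q₁ − 2Q₂ = 64.4 + 39.3 − 2×47.7 = 8.3000
denominator: Q₃ − Q₁ = 64.4 − 39.3 = 25.1000
Bowley skewness = 8.3000 / 25.1000 ≈ 0.3307

0.3307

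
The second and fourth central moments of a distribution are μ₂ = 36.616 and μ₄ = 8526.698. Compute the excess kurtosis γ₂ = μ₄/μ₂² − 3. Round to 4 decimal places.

3.3597

μ₂² = 36.616² = 1340.73146
μ₄/μ₂² = 8526.698 / 1340.73146 = 6.35974
γ₂ = 6.35974 − 3 ≈ 3.3597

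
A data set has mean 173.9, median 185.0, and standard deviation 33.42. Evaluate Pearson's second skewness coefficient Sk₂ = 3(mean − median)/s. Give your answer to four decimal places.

-0.9964

Sk₂ = 3(173.9 − 185.0) / 33.42 = 3 × -11.1000 / 33.42
    = -33.3000 / 33.42 ≈ -0.9964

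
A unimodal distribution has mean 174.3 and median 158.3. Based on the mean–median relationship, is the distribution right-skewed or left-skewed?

mean − median = 174.3 − 158.3 = 16.0
mean > median ⇒ the longer tail is on the right ⇒ right-skewed (positively skewed).

right-skewed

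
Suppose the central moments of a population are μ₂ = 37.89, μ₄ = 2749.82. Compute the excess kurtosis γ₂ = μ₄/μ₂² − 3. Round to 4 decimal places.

μ₂² = 37.89² = 1435.65210
μ₄/μ₂² = 2749.82 / 1435.65210 = 1.91538
γ₂ = 1.91538 − 3 ≈ -1.0846

-1.0846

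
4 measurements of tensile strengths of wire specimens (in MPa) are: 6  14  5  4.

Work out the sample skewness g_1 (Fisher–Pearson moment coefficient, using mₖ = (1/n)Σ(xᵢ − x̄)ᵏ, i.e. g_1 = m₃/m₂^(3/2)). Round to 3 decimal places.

x̄ = (6 + 14 + 5 + 4) / 4 = 7.2500
deviations (xᵢ − x̄): -1.2500, 6.7500, -2.2500, -3.2500
Σ(xᵢ − x̄)² = 62.7500 ⇒ m₂ = 62.7500/4 = 15.68750
Σ(xᵢ − x̄)³ = 259.8750 ⇒ m₃ = 259.8750/4 = 64.96875
m₂^(3/2) = 15.68750^(1.5) = 62.13419
g_1 = m₃ / m₂^(3/2) = 64.96875 / 62.13419 ≈ 1.046

1.046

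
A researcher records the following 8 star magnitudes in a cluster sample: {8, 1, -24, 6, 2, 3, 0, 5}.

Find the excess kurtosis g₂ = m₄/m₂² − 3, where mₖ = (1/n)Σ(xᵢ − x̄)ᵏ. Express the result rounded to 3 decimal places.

2.392

x̄ = 0.1250
Σ(xᵢ − x̄)² = 714.8750 ⇒ m₂ = 89.35938
Σ(xᵢ − x̄)⁴ = 344425.5254 ⇒ m₄ = 43053.19067
m₂² = 7985.09790
g₂ = m₄/m₂² − 3 = 5.39169 − 3 ≈ 2.392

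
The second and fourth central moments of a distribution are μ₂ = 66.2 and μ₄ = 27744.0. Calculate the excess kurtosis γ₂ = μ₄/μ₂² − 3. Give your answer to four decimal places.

3.3307

μ₂² = 66.2² = 4382.44000
μ₄/μ₂² = 27744.0 / 4382.44000 = 6.33072
γ₂ = 6.33072 − 3 ≈ 3.3307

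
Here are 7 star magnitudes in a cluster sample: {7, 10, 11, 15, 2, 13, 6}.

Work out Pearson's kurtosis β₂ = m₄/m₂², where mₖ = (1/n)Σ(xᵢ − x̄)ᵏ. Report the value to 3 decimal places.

2.048

x̄ = 9.1429
Σ(xᵢ − x̄)² = 118.8571 ⇒ m₂ = 16.97959
Σ(xᵢ − x̄)⁴ = 4132.4198 ⇒ m₄ = 590.34569
m₂² = 288.30654
β₂ = m₄/m₂² = 590.34569 / 288.30654 ≈ 2.048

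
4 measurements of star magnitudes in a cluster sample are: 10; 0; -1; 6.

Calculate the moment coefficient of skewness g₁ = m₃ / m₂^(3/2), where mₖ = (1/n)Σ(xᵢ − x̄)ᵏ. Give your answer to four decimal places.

0.2636

x̄ = (10 + 0 - 1 + 6) / 4 = 3.7500
deviations (xᵢ − x̄): 6.2500, -3.7500, -4.7500, 2.2500
Σ(xᵢ − x̄)² = 80.7500 ⇒ m₂ = 80.7500/4 = 20.18750
Σ(xᵢ − x̄)³ = 95.6250 ⇒ m₃ = 95.6250/4 = 23.90625
m₂^(3/2) = 20.18750^(1.5) = 90.70345
g₁ = m₃ / m₂^(3/2) = 23.90625 / 90.70345 ≈ 0.2636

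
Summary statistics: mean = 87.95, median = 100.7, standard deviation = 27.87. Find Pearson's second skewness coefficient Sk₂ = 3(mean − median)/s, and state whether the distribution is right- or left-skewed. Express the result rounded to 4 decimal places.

Sk₂ = 3(87.95 − 100.7) / 27.87 = 3 × -12.7500 / 27.87
    = -38.2500 / 27.87 ≈ -1.3724
Sk₂ < 0 ⇒ mean < median ⇒ left-skewed (negative skew).

-1.3724, left-skewed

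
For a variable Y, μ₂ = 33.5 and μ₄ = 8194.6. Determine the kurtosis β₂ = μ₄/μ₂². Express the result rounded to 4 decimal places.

μ₂² = 33.5² = 1122.25000
μ₄/μ₂² = 8194.6 / 1122.25000 = 7.30194
β₂ ≈ 7.3019

7.3019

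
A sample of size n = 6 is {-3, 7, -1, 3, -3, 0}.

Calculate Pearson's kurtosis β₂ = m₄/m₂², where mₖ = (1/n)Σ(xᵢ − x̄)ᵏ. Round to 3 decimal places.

x̄ = 0.5000
Σ(xᵢ − x̄)² = 75.5000 ⇒ m₂ = 12.58333
Σ(xᵢ − x̄)⁴ = 2129.3750 ⇒ m₄ = 354.89583
m₂² = 158.34028
β₂ = m₄/m₂² = 354.89583 / 158.34028 ≈ 2.241

2.241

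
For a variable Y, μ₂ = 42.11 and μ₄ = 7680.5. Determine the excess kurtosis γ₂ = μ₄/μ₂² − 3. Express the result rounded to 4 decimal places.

μ₂² = 42.11² = 1773.25210
μ₄/μ₂² = 7680.5 / 1773.25210 = 4.33131
γ₂ = 4.33131 − 3 ≈ 1.3313

1.3313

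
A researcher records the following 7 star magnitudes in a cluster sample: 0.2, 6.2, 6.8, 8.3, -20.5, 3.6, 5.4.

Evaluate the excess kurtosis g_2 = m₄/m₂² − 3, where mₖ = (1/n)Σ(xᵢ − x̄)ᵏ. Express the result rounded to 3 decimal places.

x̄ = 1.4286
Σ(xᵢ − x̄)² = 601.6943 ⇒ m₂ = 85.95633
Σ(xᵢ − x̄)⁴ = 235081.9404 ⇒ m₄ = 33583.13435
m₂² = 7388.49007
g_2 = m₄/m₂² − 3 = 4.54533 − 3 ≈ 1.545

1.545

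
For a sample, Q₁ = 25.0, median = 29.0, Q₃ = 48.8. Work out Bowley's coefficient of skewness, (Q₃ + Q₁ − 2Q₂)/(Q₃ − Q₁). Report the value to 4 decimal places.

numerator: Q₃ + Q₁ − 2Q₂ = 48.8 + 25.0 − 2×29.0 = 15.8000
denominator: Q₃ − Q₁ = 48.8 − 25.0 = 23.8000
Bowley skewness = 15.8000 / 23.8000 ≈ 0.6639

0.6639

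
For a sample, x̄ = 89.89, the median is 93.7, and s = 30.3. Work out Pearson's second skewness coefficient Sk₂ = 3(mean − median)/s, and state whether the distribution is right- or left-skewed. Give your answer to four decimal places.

-0.3772, left-skewed

Sk₂ = 3(89.89 − 93.7) / 30.3 = 3 × -3.8100 / 30.3
    = -11.4300 / 30.3 ≈ -0.3772
Sk₂ < 0 ⇒ mean < median ⇒ left-skewed (negative skew).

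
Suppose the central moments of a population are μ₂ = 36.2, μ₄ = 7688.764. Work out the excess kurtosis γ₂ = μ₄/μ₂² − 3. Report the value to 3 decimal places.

2.867

μ₂² = 36.2² = 1310.44000
μ₄/μ₂² = 7688.764 / 1310.44000 = 5.86731
γ₂ = 5.86731 − 3 ≈ 2.867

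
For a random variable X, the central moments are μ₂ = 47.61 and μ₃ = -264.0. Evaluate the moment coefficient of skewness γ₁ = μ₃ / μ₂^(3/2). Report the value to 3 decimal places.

-0.804

σ = √μ₂ = √47.61 = 6.90000
σ³ = μ₂^(3/2) = 328.50900
γ₁ = μ₃/σ³ = -264.0 / 328.50900 ≈ -0.804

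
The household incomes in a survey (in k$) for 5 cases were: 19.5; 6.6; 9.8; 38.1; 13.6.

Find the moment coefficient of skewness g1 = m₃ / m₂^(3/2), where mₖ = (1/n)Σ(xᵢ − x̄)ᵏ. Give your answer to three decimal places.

x̄ = (19.5 + 6.6 + 9.8 + 38.1 + 13.6) / 5 = 17.5200
deviations (xᵢ − x̄): 1.9800, -10.9200, -7.7200, 20.5800, -3.9200
Σ(xᵢ − x̄)² = 621.6680 ⇒ m₂ = 621.6680/5 = 124.33360
Σ(xᵢ − x̄)³ = 6901.6349 ⇒ m₃ = 6901.6349/5 = 1380.32698
m₂^(3/2) = 124.33360^(1.5) = 1386.38153
g1 = m₃ / m₂^(3/2) = 1380.32698 / 1386.38153 ≈ 0.996

0.996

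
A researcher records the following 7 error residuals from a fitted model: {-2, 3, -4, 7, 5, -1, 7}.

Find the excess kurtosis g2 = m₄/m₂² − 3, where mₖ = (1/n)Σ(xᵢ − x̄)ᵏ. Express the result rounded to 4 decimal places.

x̄ = 2.1429
Σ(xᵢ − x̄)² = 120.8571 ⇒ m₂ = 17.26531
Σ(xᵢ − x̄)⁴ = 2996.3790 ⇒ m₄ = 428.05414
m₂² = 298.09080
g2 = m₄/m₂² − 3 = 1.43599 − 3 ≈ -1.5640

-1.5640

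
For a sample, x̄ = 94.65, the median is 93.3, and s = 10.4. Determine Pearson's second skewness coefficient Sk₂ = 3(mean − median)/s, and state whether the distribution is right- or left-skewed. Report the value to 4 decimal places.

0.3894, right-skewed

Sk₂ = 3(94.65 − 93.3) / 10.4 = 3 × 1.3500 / 10.4
    = 4.0500 / 10.4 ≈ 0.3894
Sk₂ > 0 ⇒ mean > median ⇒ right-skewed (positive skew).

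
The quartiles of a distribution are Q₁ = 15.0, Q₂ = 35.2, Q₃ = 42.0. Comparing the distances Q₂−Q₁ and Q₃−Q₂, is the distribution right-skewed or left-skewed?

left-skewed

Q₂ − Q₁ = 20.2;  Q₃ − Q₂ = 6.8
Q₂ − Q₁ > Q₃ − Q₂ ⇒ the lower half is more spread out ⇒ left-skewed.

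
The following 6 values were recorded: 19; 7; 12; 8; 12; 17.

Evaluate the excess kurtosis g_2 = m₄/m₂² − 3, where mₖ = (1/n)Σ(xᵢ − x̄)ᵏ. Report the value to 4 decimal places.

x̄ = 12.5000
Σ(xᵢ − x̄)² = 113.5000 ⇒ m₂ = 18.91667
Σ(xᵢ − x̄)⁴ = 3520.3750 ⇒ m₄ = 586.72917
m₂² = 357.84028
g_2 = m₄/m₂² − 3 = 1.63964 − 3 ≈ -1.3604

-1.3604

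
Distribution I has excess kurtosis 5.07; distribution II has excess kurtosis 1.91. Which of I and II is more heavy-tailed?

Higher excess kurtosis ⇒ heavier tails relative to the normal distribution.
5.07 vs 1.91: the larger is 5.07, so I has heavier tails.

I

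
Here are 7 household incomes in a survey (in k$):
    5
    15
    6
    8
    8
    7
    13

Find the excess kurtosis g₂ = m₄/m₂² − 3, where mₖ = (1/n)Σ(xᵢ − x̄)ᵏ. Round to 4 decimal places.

x̄ = 8.8571
Σ(xᵢ − x̄)² = 82.8571 ⇒ m₂ = 11.83673
Σ(xᵢ − x̄)⁴ = 2019.4402 ⇒ m₄ = 288.49146
m₂² = 140.10829
g₂ = m₄/m₂² − 3 = 2.05906 − 3 ≈ -0.9409

-0.9409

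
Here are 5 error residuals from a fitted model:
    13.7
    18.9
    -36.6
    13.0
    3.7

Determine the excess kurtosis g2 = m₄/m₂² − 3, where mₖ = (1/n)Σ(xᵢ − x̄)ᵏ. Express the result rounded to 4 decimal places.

-0.0465

x̄ = 2.5400
Σ(xᵢ − x̄)² = 2034.8920 ⇒ m₂ = 406.97840
Σ(xᵢ − x̄)⁴ = 2445959.5618 ⇒ m₄ = 489191.91235
m₂² = 165631.41807
g2 = m₄/m₂² − 3 = 2.95350 − 3 ≈ -0.0465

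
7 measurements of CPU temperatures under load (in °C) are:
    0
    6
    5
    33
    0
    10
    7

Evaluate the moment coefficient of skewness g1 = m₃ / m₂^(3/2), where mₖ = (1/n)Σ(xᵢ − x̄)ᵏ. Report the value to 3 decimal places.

1.609

x̄ = (0 + 6 + 5 + 33 + 0 + 10 + 7) / 7 = 8.7143
deviations (xᵢ − x̄): -8.7143, -2.7143, -3.7143, 24.2857, -8.7143, 1.2857, -1.7143
Σ(xᵢ − x̄)² = 767.4286 ⇒ m₂ = 767.4286/7 = 109.63265
Σ(xᵢ − x̄)³ = 12925.9592 ⇒ m₃ = 12925.9592/7 = 1846.56560
m₂^(3/2) = 109.63265^(1.5) = 1147.91541
g1 = m₃ / m₂^(3/2) = 1846.56560 / 1147.91541 ≈ 1.609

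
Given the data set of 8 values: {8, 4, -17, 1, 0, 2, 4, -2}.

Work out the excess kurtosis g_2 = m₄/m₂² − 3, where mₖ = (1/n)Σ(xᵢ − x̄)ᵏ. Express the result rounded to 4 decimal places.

1.5434

x̄ = 0.0000
Σ(xᵢ − x̄)² = 394.0000 ⇒ m₂ = 49.25000
Σ(xᵢ − x̄)⁴ = 88162.0000 ⇒ m₄ = 11020.25000
m₂² = 2425.56250
g_2 = m₄/m₂² − 3 = 4.54338 − 3 ≈ 1.5434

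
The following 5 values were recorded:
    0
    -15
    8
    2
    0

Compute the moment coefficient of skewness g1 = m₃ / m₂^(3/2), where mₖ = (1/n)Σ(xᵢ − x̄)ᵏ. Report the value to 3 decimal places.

x̄ = (0 - 15 + 8 + 2 + 0) / 5 = -1.0000
deviations (xᵢ − x̄): 1.0000, -14.0000, 9.0000, 3.0000, 1.0000
Σ(xᵢ − x̄)² = 288.0000 ⇒ m₂ = 288.0000/5 = 57.60000
Σ(xᵢ − x̄)³ = -1986.0000 ⇒ m₃ = -1986.0000/5 = -397.20000
m₂^(3/2) = 57.60000^(1.5) = 437.15326
g1 = m₃ / m₂^(3/2) = -397.20000 / 437.15326 ≈ -0.909

-0.909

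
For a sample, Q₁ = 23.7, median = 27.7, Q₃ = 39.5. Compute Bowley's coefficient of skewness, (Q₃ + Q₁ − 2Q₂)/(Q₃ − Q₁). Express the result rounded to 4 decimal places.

numerator: Q₃ + Q₁ − 2Q₂ = 39.5 + 23.7 − 2×27.7 = 7.8000
denominator: Q₃ − Q₁ = 39.5 − 23.7 = 15.8000
Bowley skewness = 7.8000 / 15.8000 ≈ 0.4937

0.4937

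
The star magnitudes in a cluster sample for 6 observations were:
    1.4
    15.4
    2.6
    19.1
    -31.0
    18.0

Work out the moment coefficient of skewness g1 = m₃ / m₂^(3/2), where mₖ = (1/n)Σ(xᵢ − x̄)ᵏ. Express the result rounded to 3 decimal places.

-1.185

x̄ = (1.4 + 15.4 + 2.6 + 19.1 - 31.0 + 18.0) / 6 = 4.2500
deviations (xᵢ − x̄): -2.8500, 11.1500, -1.6500, 14.8500, -35.2500, 13.7500
Σ(xᵢ − x̄)² = 1787.3150 ⇒ m₂ = 1787.3150/6 = 297.88583
Σ(xᵢ − x̄)³ = -36567.4050 ⇒ m₃ = -36567.4050/6 = -6094.56750
m₂^(3/2) = 297.88583^(1.5) = 5141.32165
g1 = m₃ / m₂^(3/2) = -6094.56750 / 5141.32165 ≈ -1.185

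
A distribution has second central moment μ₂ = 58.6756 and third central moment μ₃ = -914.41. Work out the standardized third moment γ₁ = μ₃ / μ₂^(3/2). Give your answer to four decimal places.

-2.0345

σ = √μ₂ = √58.6756 = 7.66000
σ³ = μ₂^(3/2) = 449.45510
γ₁ = μ₃/σ³ = -914.41 / 449.45510 ≈ -2.0345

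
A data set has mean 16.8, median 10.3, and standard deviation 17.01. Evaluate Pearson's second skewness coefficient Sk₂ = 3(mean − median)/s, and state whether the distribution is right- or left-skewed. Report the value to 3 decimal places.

1.146, right-skewed

Sk₂ = 3(16.8 − 10.3) / 17.01 = 3 × 6.5000 / 17.01
    = 19.5000 / 17.01 ≈ 1.146
Sk₂ > 0 ⇒ mean > median ⇒ right-skewed (positive skew).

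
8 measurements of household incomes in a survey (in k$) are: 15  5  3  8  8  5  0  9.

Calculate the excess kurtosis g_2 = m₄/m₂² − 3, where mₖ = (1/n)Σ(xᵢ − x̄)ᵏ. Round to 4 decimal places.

-0.1894

x̄ = 6.6250
Σ(xᵢ − x̄)² = 141.8750 ⇒ m₂ = 17.73438
Σ(xᵢ − x̄)⁴ = 7071.6816 ⇒ m₄ = 883.96021
m₂² = 314.50806
g_2 = m₄/m₂² − 3 = 2.81061 − 3 ≈ -0.1894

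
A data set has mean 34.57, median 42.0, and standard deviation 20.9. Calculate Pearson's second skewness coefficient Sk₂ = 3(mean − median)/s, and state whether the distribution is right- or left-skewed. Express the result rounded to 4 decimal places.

-1.0665, left-skewed

Sk₂ = 3(34.57 − 42.0) / 20.9 = 3 × -7.4300 / 20.9
    = -22.2900 / 20.9 ≈ -1.0665
Sk₂ < 0 ⇒ mean < median ⇒ left-skewed (negative skew).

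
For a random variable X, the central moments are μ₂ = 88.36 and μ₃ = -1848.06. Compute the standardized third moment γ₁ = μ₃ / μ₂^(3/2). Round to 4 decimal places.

σ = √μ₂ = √88.36 = 9.40000
σ³ = μ₂^(3/2) = 830.58400
γ₁ = μ₃/σ³ = -1848.06 / 830.58400 ≈ -2.2250

-2.2250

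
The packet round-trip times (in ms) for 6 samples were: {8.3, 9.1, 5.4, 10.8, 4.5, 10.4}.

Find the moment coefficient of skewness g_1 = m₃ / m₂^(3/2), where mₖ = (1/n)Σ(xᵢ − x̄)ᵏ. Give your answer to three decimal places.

-0.395

x̄ = (8.3 + 9.1 + 5.4 + 10.8 + 4.5 + 10.4) / 6 = 8.0833
deviations (xᵢ − x̄): 0.2167, 1.0167, -2.6833, 2.7167, -3.5833, 2.3167
Σ(xᵢ − x̄)² = 33.8683 ⇒ m₂ = 33.8683/6 = 5.64472
Σ(xᵢ − x̄)³ = -31.7876 ⇒ m₃ = -31.7876/6 = -5.29793
m₂^(3/2) = 5.64472^(1.5) = 13.41108
g_1 = m₃ / m₂^(3/2) = -5.29793 / 13.41108 ≈ -0.395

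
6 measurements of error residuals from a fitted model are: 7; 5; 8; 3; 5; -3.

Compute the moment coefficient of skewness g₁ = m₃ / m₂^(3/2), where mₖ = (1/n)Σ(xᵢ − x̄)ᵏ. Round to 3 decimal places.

-1.053

x̄ = (7 + 5 + 8 + 3 + 5 - 3) / 6 = 4.1667
deviations (xᵢ − x̄): 2.8333, 0.8333, 3.8333, -1.1667, 0.8333, -7.1667
Σ(xᵢ − x̄)² = 76.8333 ⇒ m₂ = 76.8333/6 = 12.80556
Σ(xᵢ − x̄)³ = -289.4444 ⇒ m₃ = -289.4444/6 = -48.24074
m₂^(3/2) = 12.80556^(1.5) = 45.82449
g₁ = m₃ / m₂^(3/2) = -48.24074 / 45.82449 ≈ -1.053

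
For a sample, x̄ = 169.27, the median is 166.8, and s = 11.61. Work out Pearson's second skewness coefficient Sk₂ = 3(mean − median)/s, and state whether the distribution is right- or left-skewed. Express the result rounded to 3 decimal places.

0.638, right-skewed

Sk₂ = 3(169.27 − 166.8) / 11.61 = 3 × 2.4700 / 11.61
    = 7.4100 / 11.61 ≈ 0.638
Sk₂ > 0 ⇒ mean > median ⇒ right-skewed (positive skew).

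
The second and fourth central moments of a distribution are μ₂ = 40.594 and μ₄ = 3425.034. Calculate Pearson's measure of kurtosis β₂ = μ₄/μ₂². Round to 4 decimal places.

2.0785

μ₂² = 40.594² = 1647.87284
μ₄/μ₂² = 3425.034 / 1647.87284 = 2.07846
β₂ ≈ 2.0785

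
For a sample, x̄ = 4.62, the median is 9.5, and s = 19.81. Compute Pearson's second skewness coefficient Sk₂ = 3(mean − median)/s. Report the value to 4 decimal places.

-0.7390

Sk₂ = 3(4.62 − 9.5) / 19.81 = 3 × -4.8800 / 19.81
    = -14.6400 / 19.81 ≈ -0.7390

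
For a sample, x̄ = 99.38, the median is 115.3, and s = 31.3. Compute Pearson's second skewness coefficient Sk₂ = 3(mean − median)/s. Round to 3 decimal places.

Sk₂ = 3(99.38 − 115.3) / 31.3 = 3 × -15.9200 / 31.3
    = -47.7600 / 31.3 ≈ -1.526

-1.526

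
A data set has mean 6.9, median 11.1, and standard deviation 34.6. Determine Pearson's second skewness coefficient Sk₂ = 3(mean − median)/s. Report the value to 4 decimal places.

-0.3642

Sk₂ = 3(6.9 − 11.1) / 34.6 = 3 × -4.2000 / 34.6
    = -12.6000 / 34.6 ≈ -0.3642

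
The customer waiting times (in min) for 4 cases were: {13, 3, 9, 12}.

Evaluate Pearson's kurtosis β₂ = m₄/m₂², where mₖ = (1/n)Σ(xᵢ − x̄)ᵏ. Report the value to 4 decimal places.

x̄ = 9.2500
Σ(xᵢ − x̄)² = 60.7500 ⇒ m₂ = 15.18750
Σ(xᵢ − x̄)⁴ = 1780.8281 ⇒ m₄ = 445.20703
m₂² = 230.66016
β₂ = m₄/m₂² = 445.20703 / 230.66016 ≈ 1.9301

1.9301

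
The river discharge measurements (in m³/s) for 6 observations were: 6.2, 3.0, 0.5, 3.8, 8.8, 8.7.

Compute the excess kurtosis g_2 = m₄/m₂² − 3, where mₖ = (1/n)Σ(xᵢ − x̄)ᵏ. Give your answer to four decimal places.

-1.3572

x̄ = 5.1667
Σ(xᵢ − x̄)² = 55.0933 ⇒ m₂ = 9.18222
Σ(xᵢ − x̄)⁴ = 831.0688 ⇒ m₄ = 138.51147
m₂² = 84.31320
g_2 = m₄/m₂² − 3 = 1.64282 − 3 ≈ -1.3572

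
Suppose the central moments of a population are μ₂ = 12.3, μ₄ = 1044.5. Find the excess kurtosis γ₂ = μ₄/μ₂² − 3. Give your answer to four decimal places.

μ₂² = 12.3² = 151.29000
μ₄/μ₂² = 1044.5 / 151.29000 = 6.90396
γ₂ = 6.90396 − 3 ≈ 3.9040

3.9040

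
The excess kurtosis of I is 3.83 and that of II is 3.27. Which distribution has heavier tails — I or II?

Higher excess kurtosis ⇒ heavier tails relative to the normal distribution.
3.83 vs 3.27: the larger is 3.83, so I has heavier tails.

I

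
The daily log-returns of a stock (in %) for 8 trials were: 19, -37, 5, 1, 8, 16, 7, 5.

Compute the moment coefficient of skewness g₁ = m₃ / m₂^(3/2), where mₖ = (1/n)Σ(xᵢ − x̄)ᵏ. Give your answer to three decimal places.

x̄ = (19 - 37 + 5 + 1 + 8 + 16 + 7 + 5) / 8 = 3.0000
deviations (xᵢ − x̄): 16.0000, -40.0000, 2.0000, -2.0000, 5.0000, 13.0000, 4.0000, 2.0000
Σ(xᵢ − x̄)² = 2078.0000 ⇒ m₂ = 2078.0000/8 = 259.75000
Σ(xᵢ − x̄)³ = -57510.0000 ⇒ m₃ = -57510.0000/8 = -7188.75000
m₂^(3/2) = 259.75000^(1.5) = 4186.32879
g₁ = m₃ / m₂^(3/2) = -7188.75000 / 4186.32879 ≈ -1.717

-1.717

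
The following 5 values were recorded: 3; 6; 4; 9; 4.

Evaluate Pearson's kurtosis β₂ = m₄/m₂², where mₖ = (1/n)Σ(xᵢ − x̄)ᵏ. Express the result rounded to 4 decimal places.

2.2747

x̄ = 5.2000
Σ(xᵢ − x̄)² = 22.8000 ⇒ m₂ = 4.56000
Σ(xᵢ − x̄)⁴ = 236.4960 ⇒ m₄ = 47.29920
m₂² = 20.79360
β₂ = m₄/m₂² = 47.29920 / 20.79360 ≈ 2.2747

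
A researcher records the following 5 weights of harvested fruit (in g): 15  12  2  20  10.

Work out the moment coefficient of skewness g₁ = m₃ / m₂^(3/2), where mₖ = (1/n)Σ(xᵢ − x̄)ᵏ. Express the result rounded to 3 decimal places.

x̄ = (15 + 12 + 2 + 20 + 10) / 5 = 11.8000
deviations (xᵢ − x̄): 3.2000, 0.2000, -9.8000, 8.2000, -1.8000
Σ(xᵢ − x̄)² = 176.8000 ⇒ m₂ = 176.8000/5 = 35.36000
Σ(xᵢ − x̄)³ = -362.8800 ⇒ m₃ = -362.8800/5 = -72.57600
m₂^(3/2) = 35.36000^(1.5) = 210.26568
g₁ = m₃ / m₂^(3/2) = -72.57600 / 210.26568 ≈ -0.345

-0.345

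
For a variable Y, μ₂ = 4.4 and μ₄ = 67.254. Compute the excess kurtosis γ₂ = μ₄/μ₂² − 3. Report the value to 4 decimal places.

0.4739

μ₂² = 4.4² = 19.36000
μ₄/μ₂² = 67.254 / 19.36000 = 3.47386
γ₂ = 3.47386 − 3 ≈ 0.4739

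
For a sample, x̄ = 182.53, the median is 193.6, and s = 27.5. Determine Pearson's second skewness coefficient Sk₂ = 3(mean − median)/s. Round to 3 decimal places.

-1.208

Sk₂ = 3(182.53 − 193.6) / 27.5 = 3 × -11.0700 / 27.5
    = -33.2100 / 27.5 ≈ -1.208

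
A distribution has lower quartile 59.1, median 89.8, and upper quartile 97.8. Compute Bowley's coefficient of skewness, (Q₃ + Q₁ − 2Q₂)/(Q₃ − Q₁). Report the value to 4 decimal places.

numerator: Q₃ + Q₁ − 2Q₂ = 97.8 + 59.1 − 2×89.8 = -22.7000
denominator: Q₃ − Q₁ = 97.8 − 59.1 = 38.7000
Bowley skewness = -22.7000 / 38.7000 ≈ -0.5866

-0.5866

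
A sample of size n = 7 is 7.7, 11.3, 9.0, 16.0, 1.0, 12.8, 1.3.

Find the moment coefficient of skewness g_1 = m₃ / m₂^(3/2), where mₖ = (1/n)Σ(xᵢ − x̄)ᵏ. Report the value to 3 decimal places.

x̄ = (7.7 + 11.3 + 9.0 + 16.0 + 1.0 + 12.8 + 1.3) / 7 = 8.4429
deviations (xᵢ − x̄): -0.7429, 2.8571, 0.5571, 7.5571, -7.4429, 4.3571, -7.1429
Σ(xᵢ − x̄)² = 191.5371 ⇒ m₂ = 191.5371/7 = 27.36245
Σ(xᵢ − x̄)³ = -239.3398 ⇒ m₃ = -239.3398/7 = -34.19139
m₂^(3/2) = 27.36245^(1.5) = 143.13059
g_1 = m₃ / m₂^(3/2) = -34.19139 / 143.13059 ≈ -0.239

-0.239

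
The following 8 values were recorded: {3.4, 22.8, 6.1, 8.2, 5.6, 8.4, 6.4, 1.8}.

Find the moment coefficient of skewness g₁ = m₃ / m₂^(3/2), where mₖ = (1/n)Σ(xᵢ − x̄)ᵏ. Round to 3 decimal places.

1.726

x̄ = (3.4 + 22.8 + 6.1 + 8.2 + 5.6 + 8.4 + 6.4 + 1.8) / 8 = 7.8375
deviations (xᵢ − x̄): -4.4375, 14.9625, -1.7375, 0.3625, -2.2375, 0.5625, -1.4375, -6.0375
Σ(xᵢ − x̄)² = 290.5588 ⇒ m₂ = 290.5588/8 = 36.31984
Σ(xᵢ − x̄)³ = 3023.1027 ⇒ m₃ = 3023.1027/8 = 377.88784
m₂^(3/2) = 36.31984^(1.5) = 218.88498
g₁ = m₃ / m₂^(3/2) = 377.88784 / 218.88498 ≈ 1.726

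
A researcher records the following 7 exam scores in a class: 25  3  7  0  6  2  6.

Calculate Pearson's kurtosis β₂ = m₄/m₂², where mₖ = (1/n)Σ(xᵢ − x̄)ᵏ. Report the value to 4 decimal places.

4.3790

x̄ = 7.0000
Σ(xᵢ − x̄)² = 416.0000 ⇒ m₂ = 59.42857
Σ(xᵢ − x̄)⁴ = 108260.0000 ⇒ m₄ = 15465.71429
m₂² = 3531.75510
β₂ = m₄/m₂² = 15465.71429 / 3531.75510 ≈ 4.3790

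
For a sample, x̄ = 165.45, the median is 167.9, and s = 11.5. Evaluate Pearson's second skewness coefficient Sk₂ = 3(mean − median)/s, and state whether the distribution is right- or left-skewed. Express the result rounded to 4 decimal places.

Sk₂ = 3(165.45 − 167.9) / 11.5 = 3 × -2.4500 / 11.5
    = -7.3500 / 11.5 ≈ -0.6391
Sk₂ < 0 ⇒ mean < median ⇒ left-skewed (negative skew).

-0.6391, left-skewed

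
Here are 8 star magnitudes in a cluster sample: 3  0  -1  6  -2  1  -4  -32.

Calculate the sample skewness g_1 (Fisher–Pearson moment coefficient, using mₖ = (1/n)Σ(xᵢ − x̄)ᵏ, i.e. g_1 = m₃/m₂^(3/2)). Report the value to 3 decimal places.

-1.964

x̄ = (3 + 0 - 1 + 6 - 2 + 1 - 4 - 32) / 8 = -3.6250
deviations (xᵢ − x̄): 6.6250, 3.6250, 2.6250, 9.6250, 1.6250, 4.6250, -0.3750, -28.3750
Σ(xᵢ − x̄)² = 985.8750 ⇒ m₂ = 985.8750/8 = 123.23438
Σ(xᵢ − x̄)³ = -21494.5313 ⇒ m₃ = -21494.5313/8 = -2686.81641
m₂^(3/2) = 123.23438^(1.5) = 1368.03686
g_1 = m₃ / m₂^(3/2) = -2686.81641 / 1368.03686 ≈ -1.964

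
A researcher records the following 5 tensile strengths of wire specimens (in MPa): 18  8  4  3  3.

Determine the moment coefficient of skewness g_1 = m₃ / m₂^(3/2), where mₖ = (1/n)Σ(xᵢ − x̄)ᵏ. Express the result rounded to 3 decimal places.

x̄ = (18 + 8 + 4 + 3 + 3) / 5 = 7.2000
deviations (xᵢ − x̄): 10.8000, 0.8000, -3.2000, -4.2000, -4.2000
Σ(xᵢ − x̄)² = 162.8000 ⇒ m₂ = 162.8000/5 = 32.56000
Σ(xᵢ − x̄)³ = 1079.2800 ⇒ m₃ = 1079.2800/5 = 215.85600
m₂^(3/2) = 32.56000^(1.5) = 185.79182
g_1 = m₃ / m₂^(3/2) = 215.85600 / 185.79182 ≈ 1.162

1.162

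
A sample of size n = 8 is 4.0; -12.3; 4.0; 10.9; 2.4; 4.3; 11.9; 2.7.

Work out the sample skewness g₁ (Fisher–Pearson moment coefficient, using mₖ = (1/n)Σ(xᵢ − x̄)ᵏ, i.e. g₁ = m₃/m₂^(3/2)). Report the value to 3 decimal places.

x̄ = (4.0 - 12.3 + 4.0 + 10.9 + 2.4 + 4.3 + 11.9 + 2.7) / 8 = 3.4875
deviations (xᵢ − x̄): 0.5125, -15.7875, 0.5125, 7.4125, -1.0875, 0.8125, 8.4125, -0.7875
Σ(xᵢ − x̄)² = 377.9488 ⇒ m₂ = 377.9488/8 = 47.24359
Σ(xᵢ − x̄)³ = -2933.2919 ⇒ m₃ = -2933.2919/8 = -366.66149
m₂^(3/2) = 47.24359^(1.5) = 324.72400
g₁ = m₃ / m₂^(3/2) = -366.66149 / 324.72400 ≈ -1.129

-1.129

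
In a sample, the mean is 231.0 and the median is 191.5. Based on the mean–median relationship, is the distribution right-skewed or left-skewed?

mean − median = 231.0 − 191.5 = 39.5
mean > median ⇒ the longer tail is on the right ⇒ right-skewed (positively skewed).

right-skewed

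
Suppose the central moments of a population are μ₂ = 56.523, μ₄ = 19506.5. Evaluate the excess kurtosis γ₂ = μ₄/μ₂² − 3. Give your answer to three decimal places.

3.106

μ₂² = 56.523² = 3194.84953
μ₄/μ₂² = 19506.5 / 3194.84953 = 6.10561
γ₂ = 6.10561 − 3 ≈ 3.106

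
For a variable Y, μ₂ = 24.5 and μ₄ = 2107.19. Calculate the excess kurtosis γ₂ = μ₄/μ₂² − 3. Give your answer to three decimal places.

μ₂² = 24.5² = 600.25000
μ₄/μ₂² = 2107.19 / 600.25000 = 3.51052
γ₂ = 3.51052 − 3 ≈ 0.511

0.511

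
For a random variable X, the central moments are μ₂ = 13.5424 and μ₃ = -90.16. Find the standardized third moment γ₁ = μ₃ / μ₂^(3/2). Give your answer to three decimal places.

σ = √μ₂ = √13.5424 = 3.68000
σ³ = μ₂^(3/2) = 49.83603
γ₁ = μ₃/σ³ = -90.16 / 49.83603 ≈ -1.809

-1.809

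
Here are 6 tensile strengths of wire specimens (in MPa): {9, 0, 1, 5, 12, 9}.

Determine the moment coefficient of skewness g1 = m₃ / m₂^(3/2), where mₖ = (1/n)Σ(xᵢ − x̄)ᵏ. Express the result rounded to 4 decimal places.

x̄ = (9 + 0 + 1 + 5 + 12 + 9) / 6 = 6.0000
deviations (xᵢ − x̄): 3.0000, -6.0000, -5.0000, -1.0000, 6.0000, 3.0000
Σ(xᵢ − x̄)² = 116.0000 ⇒ m₂ = 116.0000/6 = 19.33333
Σ(xᵢ − x̄)³ = -72.0000 ⇒ m₃ = -72.0000/6 = -12.00000
m₂^(3/2) = 19.33333^(1.5) = 85.00806
g1 = m₃ / m₂^(3/2) = -12.00000 / 85.00806 ≈ -0.1412

-0.1412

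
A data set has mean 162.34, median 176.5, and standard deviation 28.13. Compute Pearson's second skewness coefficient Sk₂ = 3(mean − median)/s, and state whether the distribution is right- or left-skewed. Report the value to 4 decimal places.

-1.5101, left-skewed

Sk₂ = 3(162.34 − 176.5) / 28.13 = 3 × -14.1600 / 28.13
    = -42.4800 / 28.13 ≈ -1.5101
Sk₂ < 0 ⇒ mean < median ⇒ left-skewed (negative skew).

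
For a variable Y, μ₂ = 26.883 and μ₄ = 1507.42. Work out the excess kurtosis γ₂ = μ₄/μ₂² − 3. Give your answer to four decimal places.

μ₂² = 26.883² = 722.69569
μ₄/μ₂² = 1507.42 / 722.69569 = 2.08583
γ₂ = 2.08583 − 3 ≈ -0.9142

-0.9142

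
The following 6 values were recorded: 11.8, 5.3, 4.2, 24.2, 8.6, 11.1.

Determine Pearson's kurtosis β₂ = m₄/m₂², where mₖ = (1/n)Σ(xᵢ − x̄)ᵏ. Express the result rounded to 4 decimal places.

3.0854

x̄ = 10.8667
Σ(xᵢ − x̄)² = 259.2733 ⇒ m₂ = 43.21222
Σ(xᵢ − x̄)⁴ = 34567.6478 ⇒ m₄ = 5761.27464
m₂² = 1867.29615
β₂ = m₄/m₂² = 5761.27464 / 1867.29615 ≈ 3.0854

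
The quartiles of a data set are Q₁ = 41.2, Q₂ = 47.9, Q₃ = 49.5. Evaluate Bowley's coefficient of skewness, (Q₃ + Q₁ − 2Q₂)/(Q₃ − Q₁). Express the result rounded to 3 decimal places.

numerator: Q₃ + Q₁ − 2Q₂ = 49.5 + 41.2 − 2×47.9 = -5.1000
denominator: Q₃ − Q₁ = 49.5 − 41.2 = 8.3000
Bowley skewness = -5.1000 / 8.3000 ≈ -0.614

-0.614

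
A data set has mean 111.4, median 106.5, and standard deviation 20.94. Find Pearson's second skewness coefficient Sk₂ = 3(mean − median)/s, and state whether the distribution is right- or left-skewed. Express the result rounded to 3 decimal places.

Sk₂ = 3(111.4 − 106.5) / 20.94 = 3 × 4.9000 / 20.94
    = 14.7000 / 20.94 ≈ 0.702
Sk₂ > 0 ⇒ mean > median ⇒ right-skewed (positive skew).

0.702, right-skewed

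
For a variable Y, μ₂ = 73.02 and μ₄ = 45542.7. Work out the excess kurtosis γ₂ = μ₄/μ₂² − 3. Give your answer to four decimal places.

5.5415

μ₂² = 73.02² = 5331.92040
μ₄/μ₂² = 45542.7 / 5331.92040 = 8.54152
γ₂ = 8.54152 − 3 ≈ 5.5415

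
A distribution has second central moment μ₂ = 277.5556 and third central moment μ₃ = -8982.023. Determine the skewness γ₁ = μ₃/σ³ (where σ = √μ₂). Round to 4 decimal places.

-1.9424

σ = √μ₂ = √277.5556 = 16.66000
σ³ = μ₂^(3/2) = 4624.07630
γ₁ = μ₃/σ³ = -8982.023 / 4624.07630 ≈ -1.9424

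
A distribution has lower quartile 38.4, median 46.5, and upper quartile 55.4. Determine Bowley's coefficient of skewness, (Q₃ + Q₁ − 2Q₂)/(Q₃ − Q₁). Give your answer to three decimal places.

0.047

numerator: Q₃ + Q₁ − 2Q₂ = 55.4 + 38.4 − 2×46.5 = 0.8000
denominator: Q₃ − Q₁ = 55.4 − 38.4 = 17.0000
Bowley skewness = 0.8000 / 17.0000 ≈ 0.047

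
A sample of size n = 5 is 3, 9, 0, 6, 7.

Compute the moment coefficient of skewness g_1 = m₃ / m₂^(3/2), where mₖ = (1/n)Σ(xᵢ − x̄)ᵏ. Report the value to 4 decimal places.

-0.3795

x̄ = (3 + 9 + 0 + 6 + 7) / 5 = 5.0000
deviations (xᵢ − x̄): -2.0000, 4.0000, -5.0000, 1.0000, 2.0000
Σ(xᵢ − x̄)² = 50.0000 ⇒ m₂ = 50.0000/5 = 10.00000
Σ(xᵢ − x̄)³ = -60.0000 ⇒ m₃ = -60.0000/5 = -12.00000
m₂^(3/2) = 10.00000^(1.5) = 31.62278
g_1 = m₃ / m₂^(3/2) = -12.00000 / 31.62278 ≈ -0.3795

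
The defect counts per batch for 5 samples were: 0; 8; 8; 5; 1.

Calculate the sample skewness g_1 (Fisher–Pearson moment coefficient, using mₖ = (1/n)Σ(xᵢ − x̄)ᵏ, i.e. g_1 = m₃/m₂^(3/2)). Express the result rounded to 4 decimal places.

-0.1600

x̄ = (0 + 8 + 8 + 5 + 1) / 5 = 4.4000
deviations (xᵢ − x̄): -4.4000, 3.6000, 3.6000, 0.6000, -3.4000
Σ(xᵢ − x̄)² = 57.2000 ⇒ m₂ = 57.2000/5 = 11.44000
Σ(xᵢ − x̄)³ = -30.9600 ⇒ m₃ = -30.9600/5 = -6.19200
m₂^(3/2) = 11.44000^(1.5) = 38.69359
g_1 = m₃ / m₂^(3/2) = -6.19200 / 38.69359 ≈ -0.1600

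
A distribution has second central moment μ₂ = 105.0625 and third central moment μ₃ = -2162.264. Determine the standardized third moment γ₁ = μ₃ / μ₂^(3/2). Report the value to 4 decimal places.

σ = √μ₂ = √105.0625 = 10.25000
σ³ = μ₂^(3/2) = 1076.89063
γ₁ = μ₃/σ³ = -2162.264 / 1076.89063 ≈ -2.0079

-2.0079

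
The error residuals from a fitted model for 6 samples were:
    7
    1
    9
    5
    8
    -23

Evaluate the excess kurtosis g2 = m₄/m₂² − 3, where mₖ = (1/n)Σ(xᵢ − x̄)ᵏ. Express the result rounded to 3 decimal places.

0.809

x̄ = 1.1667
Σ(xᵢ − x̄)² = 740.8333 ⇒ m₂ = 123.47222
Σ(xᵢ − x̄)⁴ = 348407.8194 ⇒ m₄ = 58067.96991
m₂² = 15245.38966
g2 = m₄/m₂² − 3 = 3.80889 − 3 ≈ 0.809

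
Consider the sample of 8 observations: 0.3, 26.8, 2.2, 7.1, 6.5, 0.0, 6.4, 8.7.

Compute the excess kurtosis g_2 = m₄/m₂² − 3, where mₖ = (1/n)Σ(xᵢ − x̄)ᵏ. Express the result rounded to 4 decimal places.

x̄ = 7.2500
Σ(xᵢ − x̄)² = 511.9800 ⇒ m₂ = 63.99750
Σ(xᵢ − x̄)⁴ = 151830.3359 ⇒ m₄ = 18978.79198
m₂² = 4095.68001
g_2 = m₄/m₂² − 3 = 4.63386 − 3 ≈ 1.6339

1.6339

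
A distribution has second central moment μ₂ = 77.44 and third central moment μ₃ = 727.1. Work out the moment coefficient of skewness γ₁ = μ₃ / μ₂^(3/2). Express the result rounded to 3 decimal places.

1.067

σ = √μ₂ = √77.44 = 8.80000
σ³ = μ₂^(3/2) = 681.47200
γ₁ = μ₃/σ³ = 727.1 / 681.47200 ≈ 1.067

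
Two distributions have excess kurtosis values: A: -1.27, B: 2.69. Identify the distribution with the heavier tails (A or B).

B

Higher excess kurtosis ⇒ heavier tails relative to the normal distribution.
-1.27 vs 2.69: the larger is 2.69, so B has heavier tails. (B is leptokurtic — heavier-than-normal tails; the other is platykurtic.)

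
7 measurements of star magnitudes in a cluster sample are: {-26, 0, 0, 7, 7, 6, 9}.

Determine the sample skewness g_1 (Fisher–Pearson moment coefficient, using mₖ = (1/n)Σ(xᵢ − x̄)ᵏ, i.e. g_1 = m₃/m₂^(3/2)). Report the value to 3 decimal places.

x̄ = (-26 + 0 + 0 + 7 + 7 + 6 + 9) / 7 = 0.4286
deviations (xᵢ − x̄): -26.4286, -0.4286, -0.4286, 6.5714, 6.5714, 5.5714, 8.5714
Σ(xᵢ − x̄)² = 889.7143 ⇒ m₂ = 889.7143/7 = 127.10204
Σ(xᵢ − x̄)³ = -17089.4694 ⇒ m₃ = -17089.4694/7 = -2441.35277
m₂^(3/2) = 127.10204^(1.5) = 1432.94257
g_1 = m₃ / m₂^(3/2) = -2441.35277 / 1432.94257 ≈ -1.704

-1.704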